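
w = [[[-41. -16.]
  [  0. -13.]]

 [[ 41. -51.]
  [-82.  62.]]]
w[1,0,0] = 41.0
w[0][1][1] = -13.0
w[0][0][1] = -16.0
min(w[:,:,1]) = -51.0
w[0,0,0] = -41.0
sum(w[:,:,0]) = -82.0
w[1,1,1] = 62.0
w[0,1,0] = 0.0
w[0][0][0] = -41.0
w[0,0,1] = -16.0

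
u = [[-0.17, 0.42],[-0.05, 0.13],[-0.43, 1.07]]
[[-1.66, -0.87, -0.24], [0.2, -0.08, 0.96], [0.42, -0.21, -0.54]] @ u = [[0.43, -1.07], [-0.44, 1.1], [0.17, -0.43]]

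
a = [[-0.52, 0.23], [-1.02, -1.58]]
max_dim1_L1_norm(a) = 2.6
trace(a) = -2.10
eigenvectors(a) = [[0.59, -0.29], [-0.81, 0.96]]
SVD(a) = [[-0.05, -1.00], [-1.0, 0.05]] @ diag([1.8829379666966768, 0.5609319152733105]) @ [[0.56, 0.83], [0.83, -0.56]]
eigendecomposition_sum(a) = [[-1.45, -0.45], [1.98, 0.61]] + [[0.93, 0.68], [-3.00, -2.19]]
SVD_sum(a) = [[-0.05,-0.08],[-1.04,-1.56]] + [[-0.47, 0.31],  [0.02, -0.02]]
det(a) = 1.06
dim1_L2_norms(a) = [0.57, 1.88]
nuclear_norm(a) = 2.44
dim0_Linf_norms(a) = [1.02, 1.58]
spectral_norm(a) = 1.88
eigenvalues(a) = [-0.83, -1.27]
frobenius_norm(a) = 1.96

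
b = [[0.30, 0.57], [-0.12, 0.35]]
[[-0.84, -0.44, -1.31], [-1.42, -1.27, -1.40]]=b @ [[2.98, 3.3, 1.95],  [-3.04, -2.51, -3.33]]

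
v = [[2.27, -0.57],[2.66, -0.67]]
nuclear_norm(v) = 3.61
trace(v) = 1.60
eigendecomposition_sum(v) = [[2.27, -0.57], [2.66, -0.67]] + [[0.00, -0.0], [0.00, -0.0]]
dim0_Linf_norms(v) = [2.66, 0.67]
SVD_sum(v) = [[2.27, -0.57], [2.66, -0.67]] + [[0.0,0.0], [-0.0,-0.00]]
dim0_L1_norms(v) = [4.93, 1.24]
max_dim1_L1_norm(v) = 3.33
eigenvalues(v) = [1.6, -0.0]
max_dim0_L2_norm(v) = 3.5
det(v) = -0.00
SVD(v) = [[-0.65, -0.76], [-0.76, 0.65]] @ diag([3.6058699783921204, 0.0013034302479467822]) @ [[-0.97, 0.24], [-0.24, -0.97]]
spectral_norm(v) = 3.61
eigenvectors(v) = [[0.65, 0.24], [0.76, 0.97]]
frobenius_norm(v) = 3.61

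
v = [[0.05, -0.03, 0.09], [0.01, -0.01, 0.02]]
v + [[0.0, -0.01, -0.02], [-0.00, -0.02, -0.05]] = [[0.05, -0.04, 0.07], [0.01, -0.03, -0.03]]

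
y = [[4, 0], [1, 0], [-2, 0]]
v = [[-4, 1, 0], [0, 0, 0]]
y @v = [[-16, 4, 0], [-4, 1, 0], [8, -2, 0]]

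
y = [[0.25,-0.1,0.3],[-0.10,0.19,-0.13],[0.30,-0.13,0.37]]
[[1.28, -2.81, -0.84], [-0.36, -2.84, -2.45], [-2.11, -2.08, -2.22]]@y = [[0.35, -0.55, 0.44],[-0.54, -0.19, -0.65],[-0.99, 0.1, -1.18]]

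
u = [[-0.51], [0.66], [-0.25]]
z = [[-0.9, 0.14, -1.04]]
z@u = [[0.81]]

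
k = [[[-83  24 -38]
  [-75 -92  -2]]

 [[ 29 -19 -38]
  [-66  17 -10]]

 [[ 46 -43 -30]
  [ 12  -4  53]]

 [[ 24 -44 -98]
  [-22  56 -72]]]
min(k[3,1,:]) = -72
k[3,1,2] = -72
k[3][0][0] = 24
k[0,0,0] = -83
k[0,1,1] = -92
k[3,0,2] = -98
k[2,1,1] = -4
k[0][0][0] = -83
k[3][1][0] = -22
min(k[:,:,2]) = -98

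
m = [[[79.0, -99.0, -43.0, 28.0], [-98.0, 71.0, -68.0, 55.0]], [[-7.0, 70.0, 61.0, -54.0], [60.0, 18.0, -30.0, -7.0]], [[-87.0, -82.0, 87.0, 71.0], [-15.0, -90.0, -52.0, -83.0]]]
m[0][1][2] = -68.0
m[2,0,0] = -87.0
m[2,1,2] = -52.0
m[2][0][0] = -87.0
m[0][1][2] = -68.0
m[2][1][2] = -52.0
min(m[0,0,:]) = -99.0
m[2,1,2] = -52.0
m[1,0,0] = -7.0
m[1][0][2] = 61.0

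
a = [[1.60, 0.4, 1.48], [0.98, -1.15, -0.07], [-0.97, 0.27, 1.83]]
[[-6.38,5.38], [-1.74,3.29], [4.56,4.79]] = a@[[-4.07, 0.81], [-1.99, -2.38], [0.63, 3.40]]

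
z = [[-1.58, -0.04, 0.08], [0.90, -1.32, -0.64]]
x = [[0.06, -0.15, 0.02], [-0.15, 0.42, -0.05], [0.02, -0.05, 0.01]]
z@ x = [[-0.09, 0.22, -0.03], [0.24, -0.66, 0.08]]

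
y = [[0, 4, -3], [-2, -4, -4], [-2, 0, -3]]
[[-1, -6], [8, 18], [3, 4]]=y @ [[0, 1], [-1, -3], [-1, -2]]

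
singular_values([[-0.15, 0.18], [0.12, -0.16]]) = [0.31, 0.01]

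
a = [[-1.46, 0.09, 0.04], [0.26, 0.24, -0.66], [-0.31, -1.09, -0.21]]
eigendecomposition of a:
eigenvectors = [[0.02, 0.98, 0.13], [0.71, -0.08, 0.48], [-0.70, 0.17, 0.86]]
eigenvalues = [0.9, -1.46, -0.87]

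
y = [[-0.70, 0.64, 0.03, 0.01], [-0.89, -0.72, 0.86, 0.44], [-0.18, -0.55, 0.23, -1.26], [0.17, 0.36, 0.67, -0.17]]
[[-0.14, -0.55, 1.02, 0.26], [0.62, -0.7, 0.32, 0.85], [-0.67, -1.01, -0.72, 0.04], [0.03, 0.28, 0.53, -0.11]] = y @ [[0.06,1.03,-0.53,-0.56], [-0.18,0.25,0.98,-0.22], [0.3,0.17,0.48,0.14], [0.66,0.58,0.31,0.17]]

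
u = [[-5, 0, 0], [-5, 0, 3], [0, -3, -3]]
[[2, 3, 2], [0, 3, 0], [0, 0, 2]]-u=[[7, 3, 2], [5, 3, -3], [0, 3, 5]]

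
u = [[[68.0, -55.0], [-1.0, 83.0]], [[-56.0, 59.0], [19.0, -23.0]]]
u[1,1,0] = 19.0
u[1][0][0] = -56.0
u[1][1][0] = 19.0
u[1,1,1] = -23.0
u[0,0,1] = -55.0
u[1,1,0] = 19.0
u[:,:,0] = [[68.0, -1.0], [-56.0, 19.0]]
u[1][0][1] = 59.0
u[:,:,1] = [[-55.0, 83.0], [59.0, -23.0]]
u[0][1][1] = 83.0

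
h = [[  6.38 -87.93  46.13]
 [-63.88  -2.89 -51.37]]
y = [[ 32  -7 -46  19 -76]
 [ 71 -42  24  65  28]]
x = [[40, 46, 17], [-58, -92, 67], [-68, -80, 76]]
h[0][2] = 46.13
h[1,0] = -63.88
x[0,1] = 46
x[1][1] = -92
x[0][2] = 17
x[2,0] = -68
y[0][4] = -76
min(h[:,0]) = -63.88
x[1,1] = -92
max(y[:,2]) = 24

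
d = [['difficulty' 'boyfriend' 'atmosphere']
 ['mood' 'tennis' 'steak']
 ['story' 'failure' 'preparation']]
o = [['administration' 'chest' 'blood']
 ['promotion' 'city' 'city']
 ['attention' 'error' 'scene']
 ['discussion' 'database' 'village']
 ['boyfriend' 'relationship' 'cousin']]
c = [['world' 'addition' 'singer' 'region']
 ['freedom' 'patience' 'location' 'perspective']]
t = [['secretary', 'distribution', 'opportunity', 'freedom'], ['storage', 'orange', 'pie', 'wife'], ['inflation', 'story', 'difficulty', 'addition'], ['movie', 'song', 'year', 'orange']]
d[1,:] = ['mood', 'tennis', 'steak']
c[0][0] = 'world'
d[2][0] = 'story'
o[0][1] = 'chest'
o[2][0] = 'attention'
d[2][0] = 'story'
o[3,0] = 'discussion'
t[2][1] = 'story'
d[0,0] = 'difficulty'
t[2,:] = ['inflation', 'story', 'difficulty', 'addition']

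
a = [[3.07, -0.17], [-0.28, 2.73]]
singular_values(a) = [3.18, 2.62]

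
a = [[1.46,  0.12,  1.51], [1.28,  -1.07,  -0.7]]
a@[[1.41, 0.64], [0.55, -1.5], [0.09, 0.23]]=[[2.26,1.1], [1.15,2.26]]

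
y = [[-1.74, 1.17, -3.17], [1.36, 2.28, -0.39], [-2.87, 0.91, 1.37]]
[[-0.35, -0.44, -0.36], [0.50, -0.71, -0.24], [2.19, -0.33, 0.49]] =y @ [[-0.36,0.02,-0.1], [0.52,-0.32,-0.02], [0.5,0.01,0.16]]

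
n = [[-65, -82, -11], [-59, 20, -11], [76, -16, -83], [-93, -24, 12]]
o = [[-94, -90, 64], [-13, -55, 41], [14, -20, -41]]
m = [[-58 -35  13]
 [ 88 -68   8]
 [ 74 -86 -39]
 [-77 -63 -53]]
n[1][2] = -11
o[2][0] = 14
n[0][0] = -65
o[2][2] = -41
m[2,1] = -86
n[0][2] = -11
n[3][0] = -93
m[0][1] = -35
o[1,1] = -55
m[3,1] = -63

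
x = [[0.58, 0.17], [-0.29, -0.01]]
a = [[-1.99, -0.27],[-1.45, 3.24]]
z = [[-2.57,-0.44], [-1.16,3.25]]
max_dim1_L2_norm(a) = 3.55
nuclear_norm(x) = 0.73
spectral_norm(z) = 3.51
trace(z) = 0.68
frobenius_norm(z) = 4.33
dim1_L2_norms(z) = [2.61, 3.45]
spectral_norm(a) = 3.61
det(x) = 0.04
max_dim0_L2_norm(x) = 0.65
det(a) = -6.84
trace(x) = 0.57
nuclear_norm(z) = 6.04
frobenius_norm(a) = 4.08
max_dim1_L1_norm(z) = 4.41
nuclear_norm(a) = 5.51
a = z + x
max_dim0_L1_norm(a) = 3.51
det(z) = -8.86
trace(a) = 1.25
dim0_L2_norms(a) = [2.46, 3.25]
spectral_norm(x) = 0.67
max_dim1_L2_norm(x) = 0.6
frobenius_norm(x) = 0.67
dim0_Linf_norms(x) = [0.58, 0.17]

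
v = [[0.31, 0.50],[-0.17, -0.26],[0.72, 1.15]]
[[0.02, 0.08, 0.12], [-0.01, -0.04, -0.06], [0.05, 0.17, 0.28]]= v @ [[-0.02, -0.00, 0.29], [0.06, 0.15, 0.06]]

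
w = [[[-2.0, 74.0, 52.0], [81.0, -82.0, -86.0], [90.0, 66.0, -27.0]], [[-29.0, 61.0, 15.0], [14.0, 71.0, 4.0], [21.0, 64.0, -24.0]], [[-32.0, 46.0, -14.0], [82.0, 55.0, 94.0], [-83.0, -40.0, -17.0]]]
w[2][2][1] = -40.0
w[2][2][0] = -83.0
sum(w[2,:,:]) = 91.0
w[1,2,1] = 64.0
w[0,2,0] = 90.0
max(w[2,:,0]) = 82.0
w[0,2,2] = -27.0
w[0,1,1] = -82.0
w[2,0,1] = 46.0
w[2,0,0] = -32.0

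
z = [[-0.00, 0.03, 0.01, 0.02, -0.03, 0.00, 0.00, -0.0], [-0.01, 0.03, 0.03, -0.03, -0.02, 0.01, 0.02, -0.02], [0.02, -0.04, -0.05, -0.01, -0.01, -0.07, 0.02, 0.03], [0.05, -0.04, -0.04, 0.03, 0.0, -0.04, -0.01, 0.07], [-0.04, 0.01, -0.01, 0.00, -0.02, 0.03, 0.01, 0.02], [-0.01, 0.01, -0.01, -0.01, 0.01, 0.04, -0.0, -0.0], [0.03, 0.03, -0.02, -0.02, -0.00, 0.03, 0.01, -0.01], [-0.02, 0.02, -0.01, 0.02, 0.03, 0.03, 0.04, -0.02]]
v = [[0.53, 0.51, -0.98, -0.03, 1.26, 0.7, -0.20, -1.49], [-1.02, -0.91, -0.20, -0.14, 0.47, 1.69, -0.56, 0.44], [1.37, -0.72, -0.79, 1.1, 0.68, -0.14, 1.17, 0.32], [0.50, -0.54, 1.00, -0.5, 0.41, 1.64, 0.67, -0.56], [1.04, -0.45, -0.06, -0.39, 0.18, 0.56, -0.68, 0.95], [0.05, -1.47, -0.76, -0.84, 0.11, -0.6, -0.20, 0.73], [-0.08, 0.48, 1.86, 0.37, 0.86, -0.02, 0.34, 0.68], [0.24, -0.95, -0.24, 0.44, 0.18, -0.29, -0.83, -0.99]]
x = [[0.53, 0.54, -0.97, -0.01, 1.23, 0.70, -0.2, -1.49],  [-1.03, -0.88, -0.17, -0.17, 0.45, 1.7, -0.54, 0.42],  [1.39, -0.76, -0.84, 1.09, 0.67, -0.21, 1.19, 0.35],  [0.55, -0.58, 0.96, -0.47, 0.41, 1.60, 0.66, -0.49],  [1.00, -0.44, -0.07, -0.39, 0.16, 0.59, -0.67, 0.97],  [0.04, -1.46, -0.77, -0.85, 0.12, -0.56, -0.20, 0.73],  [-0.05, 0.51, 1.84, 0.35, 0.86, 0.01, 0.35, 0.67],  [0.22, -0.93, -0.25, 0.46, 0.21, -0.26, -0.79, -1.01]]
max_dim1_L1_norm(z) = 0.28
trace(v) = -2.74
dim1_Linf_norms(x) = [1.49, 1.7, 1.39, 1.6, 1.0, 1.46, 1.84, 1.01]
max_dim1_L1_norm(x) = 6.5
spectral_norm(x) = 3.00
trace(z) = 0.02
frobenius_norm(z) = 0.21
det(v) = 178.17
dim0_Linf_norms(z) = [0.05, 0.04, 0.05, 0.03, 0.03, 0.07, 0.04, 0.07]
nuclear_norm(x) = 16.37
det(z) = -0.00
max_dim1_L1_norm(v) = 6.29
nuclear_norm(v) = 16.49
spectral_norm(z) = 0.16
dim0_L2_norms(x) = [2.15, 2.33, 2.58, 1.63, 1.78, 2.59, 1.85, 2.39]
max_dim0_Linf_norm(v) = 1.86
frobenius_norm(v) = 6.22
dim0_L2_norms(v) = [2.14, 2.32, 2.59, 1.63, 1.8, 2.61, 1.87, 2.39]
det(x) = 163.40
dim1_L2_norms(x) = [2.4, 2.34, 2.54, 2.28, 1.76, 2.09, 2.25, 1.72]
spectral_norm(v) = 3.01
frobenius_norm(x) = 6.19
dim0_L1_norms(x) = [4.81, 6.1, 5.87, 3.79, 4.11, 5.63, 4.6, 6.13]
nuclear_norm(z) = 0.48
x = v + z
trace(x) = -2.72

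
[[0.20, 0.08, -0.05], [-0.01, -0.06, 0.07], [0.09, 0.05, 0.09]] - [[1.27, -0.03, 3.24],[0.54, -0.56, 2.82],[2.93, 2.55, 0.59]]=[[-1.07, 0.11, -3.29], [-0.55, 0.50, -2.75], [-2.84, -2.5, -0.50]]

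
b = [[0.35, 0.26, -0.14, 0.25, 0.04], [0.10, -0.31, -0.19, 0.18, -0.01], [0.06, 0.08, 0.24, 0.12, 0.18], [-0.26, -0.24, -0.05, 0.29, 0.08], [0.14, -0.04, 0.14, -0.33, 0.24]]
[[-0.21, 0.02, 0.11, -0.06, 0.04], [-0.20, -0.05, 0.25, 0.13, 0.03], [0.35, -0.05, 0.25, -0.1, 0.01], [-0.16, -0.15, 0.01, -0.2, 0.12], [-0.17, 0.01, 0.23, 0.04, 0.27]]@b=[[-0.04, -0.04, 0.06, -0.07, 0.02], [-0.09, -0.05, 0.1, -0.0, 0.06], [0.16, 0.15, 0.03, 0.08, 0.05], [-0.00, 0.05, 0.08, -0.16, 0.01], [-0.02, -0.05, 0.11, -0.09, 0.1]]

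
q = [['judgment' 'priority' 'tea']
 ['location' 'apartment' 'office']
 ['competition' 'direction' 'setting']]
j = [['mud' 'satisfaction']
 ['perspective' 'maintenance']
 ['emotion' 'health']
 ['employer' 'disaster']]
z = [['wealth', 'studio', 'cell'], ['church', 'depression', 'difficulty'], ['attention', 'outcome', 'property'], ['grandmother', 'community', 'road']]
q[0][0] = 'judgment'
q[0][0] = 'judgment'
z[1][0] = 'church'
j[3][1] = 'disaster'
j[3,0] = 'employer'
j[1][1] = 'maintenance'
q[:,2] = ['tea', 'office', 'setting']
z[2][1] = 'outcome'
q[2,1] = 'direction'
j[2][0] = 'emotion'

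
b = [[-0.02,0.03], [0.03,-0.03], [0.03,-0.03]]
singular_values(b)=[0.07, 0.01]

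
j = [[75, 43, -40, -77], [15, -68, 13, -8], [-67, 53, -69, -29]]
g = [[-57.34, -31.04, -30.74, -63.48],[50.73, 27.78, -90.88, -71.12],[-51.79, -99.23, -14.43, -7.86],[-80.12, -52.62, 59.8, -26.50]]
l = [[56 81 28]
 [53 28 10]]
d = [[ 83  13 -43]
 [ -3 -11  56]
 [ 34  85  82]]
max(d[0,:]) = 83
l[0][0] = 56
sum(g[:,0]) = -138.52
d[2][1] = 85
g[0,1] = -31.04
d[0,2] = -43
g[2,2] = -14.43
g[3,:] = [-80.12, -52.62, 59.8, -26.5]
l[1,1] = 28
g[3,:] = [-80.12, -52.62, 59.8, -26.5]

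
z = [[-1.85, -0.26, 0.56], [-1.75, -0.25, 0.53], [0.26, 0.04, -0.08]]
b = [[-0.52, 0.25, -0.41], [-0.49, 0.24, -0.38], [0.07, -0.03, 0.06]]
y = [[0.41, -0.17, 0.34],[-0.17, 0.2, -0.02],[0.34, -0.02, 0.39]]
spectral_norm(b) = 0.98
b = z @ y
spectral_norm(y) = 0.77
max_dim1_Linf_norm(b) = 0.52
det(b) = 0.00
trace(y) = 1.00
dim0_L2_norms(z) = [2.56, 0.36, 0.78]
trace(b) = -0.22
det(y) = -0.00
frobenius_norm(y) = 0.81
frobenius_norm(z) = 2.70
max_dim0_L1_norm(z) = 3.86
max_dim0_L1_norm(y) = 0.92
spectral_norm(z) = 2.70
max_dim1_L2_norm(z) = 1.95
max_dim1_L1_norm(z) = 2.67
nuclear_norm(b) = 0.98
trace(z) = -2.18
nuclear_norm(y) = 1.00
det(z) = -0.00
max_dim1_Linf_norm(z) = 1.85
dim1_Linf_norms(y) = [0.41, 0.2, 0.39]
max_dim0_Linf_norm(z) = 1.85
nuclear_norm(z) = 2.70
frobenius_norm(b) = 0.98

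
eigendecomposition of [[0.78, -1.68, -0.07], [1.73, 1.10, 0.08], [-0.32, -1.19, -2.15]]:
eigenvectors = [[(-0.06+0.68j),-0.06-0.68j,0.01+0.00j], [0.69+0.00j,0.69-0.00j,-0.03+0.00j], [(-0.23+0.06j),(-0.23-0.06j),1.00+0.00j]]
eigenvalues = [(0.92+1.69j), (0.92-1.69j), (-2.12+0j)]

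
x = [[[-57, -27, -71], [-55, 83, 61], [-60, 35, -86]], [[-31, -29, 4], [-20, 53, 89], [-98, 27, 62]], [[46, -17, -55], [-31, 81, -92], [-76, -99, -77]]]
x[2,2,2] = -77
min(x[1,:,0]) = -98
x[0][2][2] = -86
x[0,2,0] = -60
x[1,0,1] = -29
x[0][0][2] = -71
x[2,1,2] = -92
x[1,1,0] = -20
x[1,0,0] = -31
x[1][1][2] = 89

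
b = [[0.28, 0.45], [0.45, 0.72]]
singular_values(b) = [1.0, 0.0]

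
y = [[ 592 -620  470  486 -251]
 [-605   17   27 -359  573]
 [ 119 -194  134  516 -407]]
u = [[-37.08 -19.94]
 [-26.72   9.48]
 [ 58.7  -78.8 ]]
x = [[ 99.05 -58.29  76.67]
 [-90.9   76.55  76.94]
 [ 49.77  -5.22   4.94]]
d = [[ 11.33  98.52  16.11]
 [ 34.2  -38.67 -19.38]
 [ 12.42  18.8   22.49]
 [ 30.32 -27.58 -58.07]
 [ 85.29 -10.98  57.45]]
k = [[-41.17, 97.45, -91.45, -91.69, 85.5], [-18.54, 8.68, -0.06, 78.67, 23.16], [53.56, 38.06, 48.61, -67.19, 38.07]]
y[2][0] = 119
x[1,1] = 76.55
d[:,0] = [11.33, 34.2, 12.42, 30.32, 85.29]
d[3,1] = -27.58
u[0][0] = -37.08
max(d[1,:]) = 34.2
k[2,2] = 48.61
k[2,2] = 48.61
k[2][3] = -67.19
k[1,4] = 23.16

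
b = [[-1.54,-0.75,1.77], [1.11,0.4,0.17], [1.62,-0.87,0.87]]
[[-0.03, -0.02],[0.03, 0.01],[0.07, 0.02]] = b @ [[0.03,  0.01],[-0.02,  -0.0],[0.00,  0.00]]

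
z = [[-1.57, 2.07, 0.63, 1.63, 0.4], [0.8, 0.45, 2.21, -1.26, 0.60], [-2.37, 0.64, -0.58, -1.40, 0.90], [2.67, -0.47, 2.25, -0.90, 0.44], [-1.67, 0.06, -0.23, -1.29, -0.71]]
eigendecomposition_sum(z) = [[(-2.15+0j), (1.17+0j), (-0.98+0j), (1.11+0j), (0.15-0j)], [1.30-0.00j, (-0.71-0j), (0.59-0j), (-0.67-0j), -0.09+0.00j], [-0.66+0.00j, (0.36+0j), (-0.3+0j), (0.34+0j), 0.05-0.00j], [2.31-0.00j, (-1.26-0j), (1.05-0j), (-1.19-0j), -0.16+0.00j], [-0.23+0.00j, 0.13+0.00j, -0.11+0.00j, (0.12+0j), (0.02-0j)]] + [[0.33+0.72j, (0.44-0.29j), 0.73-0.23j, 0.29+0.74j, (0.27-0.27j)], [-0.23+0.84j, 0.57+0.07j, (0.77+0.32j), -0.28+0.83j, 0.42-0.04j], [(-0.91+0.1j), (0.16+0.59j), (-0.02+0.88j), -0.92+0.05j, 0.20+0.39j], [(0.17+0.63j), 0.40-0.18j, 0.62-0.08j, 0.14+0.64j, (0.26-0.18j)], [(-0.62-0.2j), -0.06+0.43j, (-0.26+0.57j), -0.62-0.23j, (0.02+0.32j)]] + [[(0.33-0.72j), 0.44+0.29j, 0.73+0.23j, 0.29-0.74j, 0.27+0.27j], [(-0.23-0.84j), (0.57-0.07j), (0.77-0.32j), (-0.28-0.83j), (0.42+0.04j)], [-0.91-0.10j, 0.16-0.59j, -0.02-0.88j, (-0.92-0.05j), (0.2-0.39j)], [(0.17-0.63j), 0.40+0.18j, (0.62+0.08j), 0.14-0.64j, (0.26+0.18j)], [(-0.62+0.2j), (-0.06-0.43j), (-0.26-0.57j), (-0.62+0.23j), (0.02-0.32j)]] + [[-0j, -0.00-0.00j, -0j, 0.00-0.00j, 0.00+0.00j], [-0j, -0.00-0.00j, 0.00-0.00j, 0.00-0.00j, 0j], [(-0+0j), 0.00+0.00j, (-0+0j), (-0+0j), -0.00-0.00j], [-0.00+0.00j, 0j, (-0+0j), -0.00+0.00j, (-0-0j)], [(-0+0j), 0.00+0.00j, -0.00+0.00j, (-0+0j), (-0-0j)]] + [[(-0.07-0j), 0.02+0.00j, 0.16+0.00j, -0.07-0.00j, (-0.29+0j)],[(-0.03-0j), 0.01+0.00j, 0.07+0.00j, -0.03-0.00j, -0.14+0.00j],[0.11+0.00j, -0.04-0.00j, (-0.24-0j), (0.1+0j), 0.46-0.00j],[(0.02+0j), (-0.01-0j), (-0.05-0j), (0.02+0j), 0.09-0.00j],[(-0.19-0j), 0.06+0.00j, 0.41+0.00j, -0.17-0.00j, (-0.76+0j)]]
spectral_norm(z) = 5.04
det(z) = -0.05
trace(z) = -3.31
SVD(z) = [[-0.33, -0.17, -0.89, -0.15, 0.22], [0.37, -0.64, -0.16, -0.1, -0.65], [-0.43, -0.60, 0.23, 0.6, 0.2], [0.71, -0.25, -0.06, 0.05, 0.65], [-0.27, -0.37, 0.36, -0.78, 0.24]] @ diag([5.044356501110858, 3.1425762518999463, 2.9534076897594694, 1.0752971468689794, 0.00102698597057837]) @ [[0.83, -0.23, 0.50, -0.14, 0.04], [0.36, -0.3, -0.53, 0.66, -0.27], [-0.01, -0.58, -0.42, -0.67, -0.18], [0.15, -0.04, -0.35, 0.0, 0.93], [0.41, 0.72, -0.42, -0.31, -0.20]]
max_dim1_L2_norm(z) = 3.66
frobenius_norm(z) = 6.72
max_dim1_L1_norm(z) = 6.73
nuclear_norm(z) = 12.22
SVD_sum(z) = [[-1.37, 0.37, -0.82, 0.23, -0.07], [1.53, -0.42, 0.92, -0.25, 0.08], [-1.78, 0.49, -1.08, 0.29, -0.09], [2.95, -0.8, 1.78, -0.49, 0.15], [-1.12, 0.31, -0.68, 0.19, -0.06]] + [[-0.2, 0.16, 0.29, -0.36, 0.15], [-0.72, 0.6, 1.06, -1.32, 0.54], [-0.68, 0.56, 1.00, -1.25, 0.51], [-0.29, 0.24, 0.42, -0.53, 0.22], [-0.41, 0.34, 0.61, -0.76, 0.31]] + [[0.02, 1.53, 1.11, 1.76, 0.47], [0.00, 0.27, 0.19, 0.31, 0.08], [-0.0, -0.39, -0.28, -0.45, -0.12], [0.00, 0.1, 0.07, 0.11, 0.03], [-0.01, -0.62, -0.45, -0.72, -0.19]] + [[-0.02,0.01,0.06,-0.00,-0.15], [-0.02,0.0,0.04,-0.0,-0.10], [0.10,-0.02,-0.22,0.00,0.60], [0.01,-0.00,-0.02,0.00,0.05], [-0.13,0.03,0.29,-0.00,-0.77]] + [[0.00, 0.00, -0.00, -0.0, -0.0], [-0.0, -0.0, 0.0, 0.0, 0.0], [0.0, 0.0, -0.0, -0.00, -0.0], [0.00, 0.00, -0.0, -0.0, -0.00], [0.0, 0.0, -0.0, -0.0, -0.00]]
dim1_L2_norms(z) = [3.16, 2.77, 3.02, 3.66, 2.24]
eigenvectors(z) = [[-0.62+0.00j, (0.14+0.43j), (0.14-0.43j), (-0.41+0j), 0.31+0.00j],[(0.37+0j), -0.18+0.46j, (-0.18-0.46j), -0.72+0.00j, (0.15+0j)],[(-0.19+0j), (-0.52+0j), (-0.52-0j), (0.42+0j), -0.48+0.00j],[(0.66+0j), (0.06+0.37j), 0.06-0.37j, 0.31+0.00j, (-0.1+0j)],[-0.07+0.00j, (-0.34-0.15j), -0.34+0.15j, 0.20+0.00j, (0.8+0j)]]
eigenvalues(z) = [(-4.34+0j), (1.04+2.63j), (1.04-2.63j), (-0+0j), (-1.04+0j)]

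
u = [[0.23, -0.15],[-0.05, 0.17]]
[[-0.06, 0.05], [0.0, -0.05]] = u@[[-0.28, 0.06],[-0.06, -0.25]]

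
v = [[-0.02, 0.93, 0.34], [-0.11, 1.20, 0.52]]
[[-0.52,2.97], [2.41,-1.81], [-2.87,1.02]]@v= [[-0.32,3.08,1.37], [0.15,0.07,-0.12], [-0.05,-1.45,-0.45]]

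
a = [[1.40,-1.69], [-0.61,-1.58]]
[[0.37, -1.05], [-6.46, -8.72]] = a @ [[3.55, 4.03],[2.72, 3.96]]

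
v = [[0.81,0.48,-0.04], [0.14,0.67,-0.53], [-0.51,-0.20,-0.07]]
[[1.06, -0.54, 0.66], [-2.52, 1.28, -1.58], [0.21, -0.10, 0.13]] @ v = [[0.45,0.01,0.20], [-1.06,-0.04,-0.47], [0.09,0.01,0.04]]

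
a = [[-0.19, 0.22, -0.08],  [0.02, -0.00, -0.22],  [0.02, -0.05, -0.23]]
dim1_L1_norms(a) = [0.49, 0.24, 0.3]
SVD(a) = [[0.53, -0.85, 0.09],[0.61, 0.3, -0.74],[0.6, 0.44, 0.67]] @ diag([0.3329917641192601, 0.2899841077668435, 0.022928198171916526]) @ [[-0.23, 0.26, -0.94], [0.61, -0.72, -0.34], [-0.76, -0.65, 0.01]]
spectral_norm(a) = 0.33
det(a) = 0.00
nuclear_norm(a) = 0.65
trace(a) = -0.42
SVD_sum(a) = [[-0.04, 0.05, -0.16], [-0.05, 0.05, -0.19], [-0.05, 0.05, -0.19]] + [[-0.15, 0.18, 0.08],[0.05, -0.06, -0.03],[0.08, -0.09, -0.04]] + [[-0.00,-0.0,0.00], [0.01,0.01,-0.0], [-0.01,-0.01,0.00]]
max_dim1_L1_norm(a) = 0.49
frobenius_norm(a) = 0.44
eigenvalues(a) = [-0.29, -0.17, 0.04]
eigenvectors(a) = [[0.61, -0.97, -0.70],[-0.50, -0.15, -0.71],[-0.61, -0.21, 0.08]]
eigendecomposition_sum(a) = [[-0.05, 0.07, 0.18],  [0.04, -0.06, -0.15],  [0.05, -0.07, -0.18]] + [[-0.14,0.11,-0.23], [-0.02,0.02,-0.04], [-0.03,0.02,-0.05]] + [[0.0, 0.04, -0.03], [0.00, 0.04, -0.03], [-0.00, -0.00, 0.00]]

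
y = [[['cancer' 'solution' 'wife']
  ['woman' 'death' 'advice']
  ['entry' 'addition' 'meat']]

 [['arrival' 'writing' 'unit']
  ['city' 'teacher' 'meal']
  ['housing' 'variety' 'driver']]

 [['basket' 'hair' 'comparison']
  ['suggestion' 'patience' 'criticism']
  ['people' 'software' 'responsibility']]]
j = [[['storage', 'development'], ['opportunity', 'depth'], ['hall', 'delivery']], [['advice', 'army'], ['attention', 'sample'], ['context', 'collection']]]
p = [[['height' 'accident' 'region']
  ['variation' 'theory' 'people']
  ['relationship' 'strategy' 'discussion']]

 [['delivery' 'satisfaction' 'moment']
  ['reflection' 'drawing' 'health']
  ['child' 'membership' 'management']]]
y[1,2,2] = 'driver'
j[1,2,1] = 'collection'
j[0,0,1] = 'development'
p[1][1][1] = 'drawing'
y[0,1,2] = 'advice'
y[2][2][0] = 'people'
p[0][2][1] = 'strategy'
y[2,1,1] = 'patience'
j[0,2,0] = 'hall'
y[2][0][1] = 'hair'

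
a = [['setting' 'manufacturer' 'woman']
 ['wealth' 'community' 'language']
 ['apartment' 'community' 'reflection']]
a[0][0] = 'setting'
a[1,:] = ['wealth', 'community', 'language']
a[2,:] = ['apartment', 'community', 'reflection']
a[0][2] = 'woman'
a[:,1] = ['manufacturer', 'community', 'community']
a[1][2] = 'language'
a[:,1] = ['manufacturer', 'community', 'community']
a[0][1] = 'manufacturer'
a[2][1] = 'community'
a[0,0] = 'setting'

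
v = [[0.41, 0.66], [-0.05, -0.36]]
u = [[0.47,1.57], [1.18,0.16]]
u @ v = [[0.11, -0.26],[0.48, 0.72]]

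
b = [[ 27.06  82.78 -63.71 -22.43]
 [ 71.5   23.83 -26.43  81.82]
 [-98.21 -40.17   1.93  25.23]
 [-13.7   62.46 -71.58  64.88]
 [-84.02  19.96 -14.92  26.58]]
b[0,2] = -63.71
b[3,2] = -71.58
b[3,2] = -71.58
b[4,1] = 19.96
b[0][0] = 27.06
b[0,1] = 82.78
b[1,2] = -26.43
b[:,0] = [27.06, 71.5, -98.21, -13.7, -84.02]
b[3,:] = [-13.7, 62.46, -71.58, 64.88]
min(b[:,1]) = -40.17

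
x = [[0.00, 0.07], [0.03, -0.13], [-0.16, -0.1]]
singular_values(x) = [0.2, 0.13]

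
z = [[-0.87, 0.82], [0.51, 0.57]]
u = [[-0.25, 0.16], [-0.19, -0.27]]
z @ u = [[0.06, -0.36], [-0.24, -0.07]]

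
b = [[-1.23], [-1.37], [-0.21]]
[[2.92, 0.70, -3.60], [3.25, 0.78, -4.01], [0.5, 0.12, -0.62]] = b@[[-2.37, -0.57, 2.93]]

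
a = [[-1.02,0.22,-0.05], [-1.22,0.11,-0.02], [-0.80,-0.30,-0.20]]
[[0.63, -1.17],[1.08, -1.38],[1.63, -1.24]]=a @ [[-1.08,1.13], [-2.26,0.23], [-0.46,1.34]]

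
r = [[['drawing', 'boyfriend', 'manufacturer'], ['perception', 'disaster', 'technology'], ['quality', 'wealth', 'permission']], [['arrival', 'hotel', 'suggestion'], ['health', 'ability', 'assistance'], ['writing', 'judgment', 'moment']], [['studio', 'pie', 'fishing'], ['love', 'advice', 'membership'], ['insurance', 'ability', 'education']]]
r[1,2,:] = ['writing', 'judgment', 'moment']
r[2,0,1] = 'pie'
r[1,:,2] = ['suggestion', 'assistance', 'moment']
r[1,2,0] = 'writing'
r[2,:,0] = ['studio', 'love', 'insurance']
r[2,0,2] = 'fishing'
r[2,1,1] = 'advice'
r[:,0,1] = ['boyfriend', 'hotel', 'pie']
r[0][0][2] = 'manufacturer'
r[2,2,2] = 'education'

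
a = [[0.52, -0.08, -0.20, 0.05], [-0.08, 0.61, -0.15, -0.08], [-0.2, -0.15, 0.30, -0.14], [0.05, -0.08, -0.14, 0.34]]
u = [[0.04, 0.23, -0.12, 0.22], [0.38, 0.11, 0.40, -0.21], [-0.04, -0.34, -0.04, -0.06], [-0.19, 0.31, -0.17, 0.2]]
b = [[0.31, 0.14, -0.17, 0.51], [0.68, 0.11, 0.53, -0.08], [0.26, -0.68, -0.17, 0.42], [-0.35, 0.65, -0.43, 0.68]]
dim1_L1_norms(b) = [1.13, 1.4, 1.53, 2.11]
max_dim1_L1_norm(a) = 0.92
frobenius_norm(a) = 1.02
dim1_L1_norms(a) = [0.85, 0.92, 0.79, 0.61]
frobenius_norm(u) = 0.90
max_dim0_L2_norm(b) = 0.96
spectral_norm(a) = 0.69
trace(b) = 0.93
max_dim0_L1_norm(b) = 1.69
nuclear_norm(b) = 3.09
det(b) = 0.09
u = a @ b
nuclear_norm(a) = 1.77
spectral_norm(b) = 1.25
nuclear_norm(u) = 1.40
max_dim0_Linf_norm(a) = 0.61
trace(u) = 0.31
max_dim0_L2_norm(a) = 0.64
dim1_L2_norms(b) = [0.64, 0.87, 0.86, 1.09]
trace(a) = 1.77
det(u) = 0.00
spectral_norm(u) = 0.70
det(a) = 0.01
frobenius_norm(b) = 1.76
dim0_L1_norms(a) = [0.85, 0.92, 0.79, 0.61]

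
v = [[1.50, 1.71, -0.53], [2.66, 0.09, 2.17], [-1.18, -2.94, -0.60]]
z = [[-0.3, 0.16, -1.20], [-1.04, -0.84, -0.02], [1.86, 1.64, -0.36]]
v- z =[[1.8,1.55,0.67], [3.70,0.93,2.19], [-3.04,-4.58,-0.24]]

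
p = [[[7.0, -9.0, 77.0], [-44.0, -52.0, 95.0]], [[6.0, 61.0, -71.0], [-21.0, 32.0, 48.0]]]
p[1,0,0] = 6.0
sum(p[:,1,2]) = 143.0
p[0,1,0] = -44.0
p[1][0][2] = -71.0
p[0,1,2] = 95.0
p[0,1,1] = -52.0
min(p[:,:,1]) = -52.0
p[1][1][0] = -21.0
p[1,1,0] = -21.0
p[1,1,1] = 32.0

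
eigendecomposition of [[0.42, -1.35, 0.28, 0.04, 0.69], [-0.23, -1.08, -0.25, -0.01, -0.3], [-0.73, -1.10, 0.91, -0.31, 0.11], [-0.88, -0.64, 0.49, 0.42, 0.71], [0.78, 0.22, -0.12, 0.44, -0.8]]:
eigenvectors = [[0.29-0.17j, (0.29+0.17j), 0.03-0.49j, 0.03+0.49j, -0.54+0.00j], [(0.03-0.33j), (0.03+0.33j), -0.05+0.08j, -0.05-0.08j, 0.10+0.00j], [(0.23-0.2j), (0.23+0.2j), (0.48+0.25j), 0.48-0.25j, (-0.26+0j)], [0.40-0.08j, (0.4+0.08j), (0.62+0j), 0.62-0.00j, (0.79+0j)], [-0.72+0.00j, (-0.72-0j), 0.05-0.25j, 0.05+0.25j, (-0.01+0j)]]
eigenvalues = [(-1.33+0.3j), (-1.33-0.3j), (0.88+0.52j), (0.88-0.52j), (0.77+0j)]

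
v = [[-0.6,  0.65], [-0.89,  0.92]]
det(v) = 0.03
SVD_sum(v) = [[-0.61, 0.64], [-0.88, 0.93]] + [[0.01, 0.01],[-0.01, -0.01]]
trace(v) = 0.32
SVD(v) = [[-0.57, -0.82], [-0.82, 0.57]] @ diag([1.555863072108124, 0.01703234717441676]) @ [[0.69,-0.72],  [-0.72,-0.69]]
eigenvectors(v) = [[-0.65+0.03j, -0.65-0.03j],[-0.76+0.00j, -0.76-0.00j]]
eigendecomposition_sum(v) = [[-0.30+2.04j,0.32-1.73j],[(-0.44+2.37j),(0.46-2.01j)]] + [[-0.30-2.04j,0.33+1.73j],[-0.45-2.37j,0.46+2.01j]]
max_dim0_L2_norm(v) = 1.13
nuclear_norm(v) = 1.57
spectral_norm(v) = 1.56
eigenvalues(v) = [(0.16+0.03j), (0.16-0.03j)]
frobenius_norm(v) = 1.56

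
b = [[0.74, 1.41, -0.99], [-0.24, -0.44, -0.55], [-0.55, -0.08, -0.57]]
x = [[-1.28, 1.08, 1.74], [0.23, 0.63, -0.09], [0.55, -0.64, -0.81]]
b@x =[[-1.17,2.32,1.96],[-0.1,-0.18,0.07],[0.37,-0.28,-0.49]]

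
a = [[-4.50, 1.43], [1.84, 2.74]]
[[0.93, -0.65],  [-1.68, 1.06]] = a @ [[-0.33, 0.22], [-0.39, 0.24]]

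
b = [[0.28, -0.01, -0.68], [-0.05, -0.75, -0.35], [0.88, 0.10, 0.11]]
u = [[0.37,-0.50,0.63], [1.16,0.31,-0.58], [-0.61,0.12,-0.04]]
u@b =[[0.68,  0.43,  -0.01], [-0.2,  -0.3,  -0.96], [-0.21,  -0.09,  0.37]]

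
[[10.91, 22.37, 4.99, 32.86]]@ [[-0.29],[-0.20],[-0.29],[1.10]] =[[27.06]]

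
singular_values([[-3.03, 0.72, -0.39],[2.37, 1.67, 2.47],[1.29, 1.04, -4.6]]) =[5.25, 4.14, 1.89]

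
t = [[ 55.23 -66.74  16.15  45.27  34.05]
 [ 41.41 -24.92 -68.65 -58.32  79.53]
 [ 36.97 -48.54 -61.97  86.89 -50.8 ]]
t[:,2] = [16.15, -68.65, -61.97]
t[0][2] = 16.15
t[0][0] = 55.23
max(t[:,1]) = -24.92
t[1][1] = -24.92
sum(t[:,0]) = 133.60999999999999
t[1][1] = -24.92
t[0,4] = 34.05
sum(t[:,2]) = -114.47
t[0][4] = 34.05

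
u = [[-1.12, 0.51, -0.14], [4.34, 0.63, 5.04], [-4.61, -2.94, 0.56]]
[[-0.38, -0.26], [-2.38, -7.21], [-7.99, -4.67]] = u@[[0.95, 0.6], [0.96, 0.27], [-1.41, -1.98]]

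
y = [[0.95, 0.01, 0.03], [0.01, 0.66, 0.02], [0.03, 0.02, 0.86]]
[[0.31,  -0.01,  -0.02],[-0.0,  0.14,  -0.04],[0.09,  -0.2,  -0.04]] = y @ [[0.32,  -0.01,  -0.02], [-0.01,  0.22,  -0.06], [0.09,  -0.24,  -0.04]]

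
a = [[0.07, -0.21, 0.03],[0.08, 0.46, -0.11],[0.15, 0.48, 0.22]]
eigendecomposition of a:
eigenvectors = [[-0.95+0.00j, (0.23+0.16j), 0.23-0.16j], [0.27+0.00j, -0.23-0.39j, -0.23+0.39j], [0.13+0.00j, (-0.85+0j), -0.85-0.00j]]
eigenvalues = [(0.13+0j), (0.31+0.19j), (0.31-0.19j)]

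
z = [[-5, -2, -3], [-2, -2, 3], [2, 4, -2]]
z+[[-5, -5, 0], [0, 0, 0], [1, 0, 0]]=[[-10, -7, -3], [-2, -2, 3], [3, 4, -2]]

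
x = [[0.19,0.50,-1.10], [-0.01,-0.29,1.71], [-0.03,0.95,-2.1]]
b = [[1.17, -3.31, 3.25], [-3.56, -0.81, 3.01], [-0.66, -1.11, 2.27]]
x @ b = [[-0.83, 0.19, -0.37], [-0.11, -1.63, 2.98], [-2.03, 1.66, -2.01]]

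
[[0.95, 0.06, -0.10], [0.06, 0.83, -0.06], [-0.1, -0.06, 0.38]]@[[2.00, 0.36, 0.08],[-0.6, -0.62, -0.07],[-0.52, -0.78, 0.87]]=[[1.92,0.38,-0.02],[-0.35,-0.45,-0.11],[-0.36,-0.30,0.33]]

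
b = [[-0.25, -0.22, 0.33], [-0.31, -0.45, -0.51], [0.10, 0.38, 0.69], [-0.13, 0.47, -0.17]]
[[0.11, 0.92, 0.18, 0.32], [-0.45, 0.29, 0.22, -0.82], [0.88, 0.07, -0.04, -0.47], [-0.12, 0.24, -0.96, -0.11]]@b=[[-0.34, -0.22, -0.36], [0.15, -0.33, -0.01], [-0.18, -0.46, 0.31], [-0.13, -0.5, -0.81]]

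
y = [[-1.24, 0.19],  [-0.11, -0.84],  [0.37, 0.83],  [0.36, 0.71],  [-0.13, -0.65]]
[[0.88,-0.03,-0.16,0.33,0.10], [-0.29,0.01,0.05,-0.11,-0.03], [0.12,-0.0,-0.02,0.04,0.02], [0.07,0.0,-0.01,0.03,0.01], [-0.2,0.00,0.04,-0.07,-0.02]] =y @ [[-0.64, 0.02, 0.12, -0.24, -0.07], [0.43, -0.01, -0.08, 0.16, 0.05]]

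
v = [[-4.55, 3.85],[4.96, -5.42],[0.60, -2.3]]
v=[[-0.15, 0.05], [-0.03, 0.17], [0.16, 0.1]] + [[-4.4, 3.8],  [4.99, -5.59],  [0.44, -2.4]]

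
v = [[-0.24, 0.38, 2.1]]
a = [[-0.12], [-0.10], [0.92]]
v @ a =[[1.92]]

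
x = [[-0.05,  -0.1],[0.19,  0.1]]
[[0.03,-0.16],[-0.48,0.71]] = x@[[-3.21, 3.94],  [1.26, -0.38]]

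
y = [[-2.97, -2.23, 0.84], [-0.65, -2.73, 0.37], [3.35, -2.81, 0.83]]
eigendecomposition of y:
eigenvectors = [[0.16,  -0.85,  -0.25], [0.07,  -0.41,  0.46], [0.98,  0.33,  0.85]]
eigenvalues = [1.2, -4.37, -1.7]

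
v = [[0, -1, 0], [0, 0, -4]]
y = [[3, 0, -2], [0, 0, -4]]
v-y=[[-3, -1, 2], [0, 0, 0]]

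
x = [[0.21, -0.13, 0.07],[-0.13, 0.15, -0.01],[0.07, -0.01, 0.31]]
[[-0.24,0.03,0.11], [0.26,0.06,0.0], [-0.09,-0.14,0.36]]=x @ [[-0.02, 1.36, 0.54],  [1.72, 1.56, 0.56],  [-0.22, -0.72, 1.06]]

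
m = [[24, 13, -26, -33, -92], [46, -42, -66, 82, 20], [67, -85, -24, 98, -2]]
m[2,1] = -85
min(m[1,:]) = -66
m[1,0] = 46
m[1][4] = 20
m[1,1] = -42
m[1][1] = -42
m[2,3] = 98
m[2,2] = -24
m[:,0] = [24, 46, 67]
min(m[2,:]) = -85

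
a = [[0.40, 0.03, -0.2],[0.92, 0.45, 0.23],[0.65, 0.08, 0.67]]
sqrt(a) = [[0.66, 0.03, -0.14], [0.63, 0.65, 0.21], [0.41, 0.05, 0.85]]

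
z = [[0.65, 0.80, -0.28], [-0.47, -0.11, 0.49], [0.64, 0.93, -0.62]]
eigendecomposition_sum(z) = [[0.23-0.00j, (0.22-0j), (-0.35+0j)], [(-0.23+0j), -0.21+0.00j, 0.33-0.00j], [(0.51-0j), 0.48-0.00j, -0.76+0.00j]] + [[(0.21+0.18j), (0.29-0.26j), 0.03-0.20j],[(-0.12+0.05j), (0.05+0.18j), 0.08+0.06j],[(0.06+0.15j), (0.23-0.07j), 0.07-0.10j]] + [[0.21-0.18j, (0.29+0.26j), (0.03+0.2j)], [(-0.12-0.05j), 0.05-0.18j, 0.08-0.06j], [0.06-0.15j, (0.23+0.07j), (0.07+0.1j)]]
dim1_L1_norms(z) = [1.73, 1.07, 2.19]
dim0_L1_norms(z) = [1.76, 1.84, 1.39]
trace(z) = -0.08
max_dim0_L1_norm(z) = 1.84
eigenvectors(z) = [[(-0.38+0j), -0.79+0.00j, -0.79-0.00j], [(0.37+0j), (0.17-0.34j), 0.17+0.34j], [-0.84+0.00j, (-0.43-0.21j), -0.43+0.21j]]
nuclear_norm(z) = 2.35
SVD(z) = [[-0.60, -0.40, -0.69],[0.32, -0.91, 0.25],[-0.73, -0.08, 0.68]] @ diag([1.7492589291544018, 0.4265739748157432, 0.1761472190626199]) @ [[-0.58, -0.68, 0.45], [0.28, -0.68, -0.68], [-0.77, 0.26, -0.59]]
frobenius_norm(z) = 1.81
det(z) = -0.13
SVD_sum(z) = [[0.60,0.72,-0.47], [-0.33,-0.39,0.25], [0.74,0.88,-0.57]] + [[-0.05, 0.12, 0.12], [-0.11, 0.26, 0.26], [-0.01, 0.02, 0.02]] + [[0.09, -0.03, 0.07], [-0.03, 0.01, -0.03], [-0.09, 0.03, -0.07]]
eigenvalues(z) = [(-0.74+0j), (0.33+0.26j), (0.33-0.26j)]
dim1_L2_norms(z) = [1.07, 0.69, 1.29]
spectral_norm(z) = 1.75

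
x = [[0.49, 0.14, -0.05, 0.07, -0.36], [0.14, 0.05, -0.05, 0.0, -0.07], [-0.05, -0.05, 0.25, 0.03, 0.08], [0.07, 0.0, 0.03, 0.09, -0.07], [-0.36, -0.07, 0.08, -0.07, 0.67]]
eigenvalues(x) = [1.0, -0.0, 0.07, 0.23, 0.25]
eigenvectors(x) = [[-0.61, -0.33, 0.07, -0.70, -0.15], [-0.15, 0.92, 0.14, -0.31, 0.12], [0.13, 0.13, 0.26, 0.05, -0.95], [-0.10, 0.15, -0.95, -0.02, -0.25], [0.76, -0.08, -0.09, -0.64, 0.03]]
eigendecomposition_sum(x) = [[0.37, 0.09, -0.08, 0.06, -0.46], [0.09, 0.02, -0.02, 0.02, -0.12], [-0.08, -0.02, 0.02, -0.01, 0.10], [0.06, 0.02, -0.01, 0.01, -0.08], [-0.46, -0.12, 0.1, -0.08, 0.58]] + [[-0.00, 0.00, 0.0, 0.00, -0.00], [0.0, -0.00, -0.0, -0.0, 0.00], [0.0, -0.00, -0.00, -0.0, 0.00], [0.0, -0.0, -0.0, -0.0, 0.00], [-0.0, 0.0, 0.0, 0.0, -0.0]] + [[0.00, 0.0, 0.00, -0.00, -0.0], [0.00, 0.0, 0.0, -0.01, -0.00], [0.0, 0.0, 0.00, -0.02, -0.0], [-0.0, -0.01, -0.02, 0.06, 0.01], [-0.00, -0.00, -0.0, 0.01, 0.0]] + [[0.11, 0.05, -0.01, 0.00, 0.10], [0.05, 0.02, -0.0, 0.00, 0.05], [-0.01, -0.0, 0.00, -0.0, -0.01], [0.0, 0.0, -0.0, 0.0, 0.0], [0.1, 0.05, -0.01, 0.0, 0.09]] + [[0.01, -0.0, 0.04, 0.01, -0.00],  [-0.00, 0.00, -0.03, -0.01, 0.0],  [0.04, -0.03, 0.23, 0.06, -0.01],  [0.01, -0.01, 0.06, 0.02, -0.0],  [-0.00, 0.0, -0.01, -0.00, 0.0]]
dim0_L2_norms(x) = [0.63, 0.17, 0.27, 0.14, 0.77]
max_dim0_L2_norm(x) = 0.77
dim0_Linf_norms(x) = [0.49, 0.14, 0.25, 0.09, 0.67]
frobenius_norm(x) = 1.06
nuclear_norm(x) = 1.55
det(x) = -0.00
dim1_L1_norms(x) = [1.11, 0.31, 0.46, 0.26, 1.25]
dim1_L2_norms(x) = [0.63, 0.17, 0.27, 0.14, 0.77]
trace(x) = 1.55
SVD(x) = [[-0.61, -0.15, 0.70, 0.07, 0.33], [-0.15, 0.12, 0.31, 0.14, -0.92], [0.13, -0.95, -0.05, 0.26, -0.13], [-0.10, -0.25, 0.02, -0.95, -0.15], [0.76, 0.03, 0.64, -0.09, 0.08]] @ diag([0.9959418977116601, 0.25372404838929224, 0.2307741571826787, 0.0704719811699607, 0.0009120844535916414]) @ [[-0.61, -0.15, 0.13, -0.1, 0.76], [-0.15, 0.12, -0.95, -0.25, 0.03], [0.7, 0.31, -0.05, 0.02, 0.64], [0.07, 0.14, 0.26, -0.95, -0.09], [-0.33, 0.92, 0.13, 0.15, -0.08]]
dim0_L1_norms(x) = [1.11, 0.31, 0.46, 0.26, 1.25]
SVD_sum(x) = [[0.37, 0.09, -0.08, 0.06, -0.46], [0.09, 0.02, -0.02, 0.02, -0.12], [-0.08, -0.02, 0.02, -0.01, 0.10], [0.06, 0.02, -0.01, 0.01, -0.08], [-0.46, -0.12, 0.10, -0.08, 0.58]] + [[0.01, -0.00, 0.04, 0.01, -0.00], [-0.00, 0.0, -0.03, -0.01, 0.00], [0.04, -0.03, 0.23, 0.06, -0.01], [0.01, -0.01, 0.06, 0.02, -0.00], [-0.00, 0.0, -0.01, -0.00, 0.0]] + [[0.11, 0.05, -0.01, 0.0, 0.1], [0.05, 0.02, -0.0, 0.00, 0.05], [-0.01, -0.00, 0.0, -0.00, -0.01], [0.00, 0.0, -0.00, 0.0, 0.0], [0.1, 0.05, -0.01, 0.0, 0.09]] + [[0.00, 0.0, 0.00, -0.0, -0.00], [0.0, 0.0, 0.00, -0.01, -0.0], [0.00, 0.0, 0.0, -0.02, -0.00], [-0.00, -0.01, -0.02, 0.06, 0.01], [-0.00, -0.0, -0.0, 0.01, 0.0]] + [[-0.0, 0.0, 0.0, 0.0, -0.0], [0.0, -0.00, -0.00, -0.00, 0.0], [0.0, -0.00, -0.00, -0.00, 0.00], [0.0, -0.0, -0.0, -0.00, 0.00], [-0.00, 0.00, 0.0, 0.0, -0.00]]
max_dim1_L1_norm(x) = 1.25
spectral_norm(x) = 1.00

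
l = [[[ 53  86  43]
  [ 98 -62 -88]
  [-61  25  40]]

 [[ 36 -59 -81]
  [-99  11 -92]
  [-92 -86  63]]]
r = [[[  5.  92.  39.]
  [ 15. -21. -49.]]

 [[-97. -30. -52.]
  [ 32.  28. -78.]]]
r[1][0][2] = -52.0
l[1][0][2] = -81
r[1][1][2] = -78.0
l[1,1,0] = -99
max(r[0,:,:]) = 92.0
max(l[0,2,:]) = 40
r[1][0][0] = -97.0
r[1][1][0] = 32.0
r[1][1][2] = -78.0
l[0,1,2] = -88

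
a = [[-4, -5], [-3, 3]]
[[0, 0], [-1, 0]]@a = [[0, 0], [4, 5]]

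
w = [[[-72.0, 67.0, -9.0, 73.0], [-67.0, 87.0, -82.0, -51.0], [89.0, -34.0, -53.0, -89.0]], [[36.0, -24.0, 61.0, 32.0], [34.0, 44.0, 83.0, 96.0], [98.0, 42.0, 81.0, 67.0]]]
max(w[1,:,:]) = 98.0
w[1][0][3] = 32.0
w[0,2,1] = -34.0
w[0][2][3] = -89.0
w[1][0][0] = 36.0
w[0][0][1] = 67.0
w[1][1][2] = 83.0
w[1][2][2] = 81.0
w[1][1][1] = 44.0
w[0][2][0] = 89.0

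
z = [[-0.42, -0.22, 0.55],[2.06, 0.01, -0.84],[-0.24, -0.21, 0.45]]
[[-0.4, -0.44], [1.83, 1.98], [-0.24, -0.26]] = z@[[0.93, 1.01], [0.32, 0.35], [0.11, 0.12]]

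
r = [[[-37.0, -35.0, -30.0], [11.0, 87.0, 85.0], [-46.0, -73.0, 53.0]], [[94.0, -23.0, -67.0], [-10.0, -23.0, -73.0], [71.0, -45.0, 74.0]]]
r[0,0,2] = -30.0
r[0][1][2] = 85.0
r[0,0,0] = -37.0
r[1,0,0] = 94.0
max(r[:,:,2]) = 85.0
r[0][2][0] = -46.0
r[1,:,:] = [[94.0, -23.0, -67.0], [-10.0, -23.0, -73.0], [71.0, -45.0, 74.0]]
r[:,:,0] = [[-37.0, 11.0, -46.0], [94.0, -10.0, 71.0]]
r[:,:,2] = [[-30.0, 85.0, 53.0], [-67.0, -73.0, 74.0]]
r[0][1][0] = 11.0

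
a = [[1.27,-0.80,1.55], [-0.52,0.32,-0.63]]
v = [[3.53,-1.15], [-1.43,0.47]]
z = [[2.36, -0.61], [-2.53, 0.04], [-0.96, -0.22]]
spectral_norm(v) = 4.01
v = a @ z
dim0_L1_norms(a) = [1.79, 1.12, 2.18]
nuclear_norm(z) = 4.14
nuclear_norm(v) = 4.01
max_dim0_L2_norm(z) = 3.59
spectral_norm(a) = 2.33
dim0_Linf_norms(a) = [1.27, 0.8, 1.55]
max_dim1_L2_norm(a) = 2.16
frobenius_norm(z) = 3.65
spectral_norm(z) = 3.61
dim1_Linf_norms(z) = [2.36, 2.53, 0.96]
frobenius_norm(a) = 2.33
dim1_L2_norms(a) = [2.16, 0.88]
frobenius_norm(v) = 4.01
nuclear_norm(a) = 2.34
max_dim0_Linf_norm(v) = 3.53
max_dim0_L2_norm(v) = 3.81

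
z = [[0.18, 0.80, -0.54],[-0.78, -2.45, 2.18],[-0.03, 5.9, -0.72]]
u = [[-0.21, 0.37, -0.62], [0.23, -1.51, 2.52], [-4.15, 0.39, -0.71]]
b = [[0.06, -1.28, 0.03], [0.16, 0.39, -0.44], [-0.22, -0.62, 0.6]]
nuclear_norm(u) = 7.20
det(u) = 0.00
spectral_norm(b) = 1.54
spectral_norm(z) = 6.65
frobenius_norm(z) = 6.90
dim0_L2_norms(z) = [0.8, 6.44, 2.36]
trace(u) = -2.43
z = u @ b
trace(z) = -2.99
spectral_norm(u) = 4.38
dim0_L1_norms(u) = [4.59, 2.27, 3.85]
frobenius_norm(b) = 1.68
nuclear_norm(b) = 2.20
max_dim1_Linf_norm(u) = 4.15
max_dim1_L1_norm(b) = 1.44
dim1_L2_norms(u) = [0.75, 2.95, 4.23]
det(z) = 0.03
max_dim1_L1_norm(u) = 5.25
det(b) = -0.00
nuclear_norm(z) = 8.51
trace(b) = 1.05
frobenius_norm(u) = 5.21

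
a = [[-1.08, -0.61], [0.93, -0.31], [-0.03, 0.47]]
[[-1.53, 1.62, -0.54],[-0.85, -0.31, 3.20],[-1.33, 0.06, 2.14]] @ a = [[3.18, 0.18], [0.53, 2.12], [1.43, 1.8]]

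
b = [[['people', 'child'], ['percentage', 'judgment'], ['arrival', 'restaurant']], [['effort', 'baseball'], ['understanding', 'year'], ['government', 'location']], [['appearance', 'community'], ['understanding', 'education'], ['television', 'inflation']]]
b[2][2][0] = 'television'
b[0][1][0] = 'percentage'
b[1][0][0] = 'effort'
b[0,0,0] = 'people'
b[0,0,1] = 'child'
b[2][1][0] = 'understanding'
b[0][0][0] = 'people'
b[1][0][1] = 'baseball'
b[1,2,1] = 'location'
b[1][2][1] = 'location'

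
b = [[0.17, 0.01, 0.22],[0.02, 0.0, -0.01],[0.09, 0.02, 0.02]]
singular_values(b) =[0.29, 0.06, 0.01]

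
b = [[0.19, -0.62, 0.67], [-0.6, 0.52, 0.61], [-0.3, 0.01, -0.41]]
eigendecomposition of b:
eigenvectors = [[(0.54+0j), -0.70+0.00j, -0.70-0.00j], [(-0.83+0j), (-0.55+0.03j), -0.55-0.03j], [(-0.12+0j), (0.06-0.45j), (0.06+0.45j)]]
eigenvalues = [(1+0j), (-0.35+0.45j), (-0.35-0.45j)]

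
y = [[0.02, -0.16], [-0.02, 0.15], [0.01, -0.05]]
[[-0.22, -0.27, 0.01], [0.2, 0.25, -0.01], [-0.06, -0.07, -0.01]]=y @[[2.11, 4.14, -3.18], [1.61, 2.19, -0.48]]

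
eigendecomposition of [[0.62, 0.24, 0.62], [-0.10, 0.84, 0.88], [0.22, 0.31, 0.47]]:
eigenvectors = [[0.35, 0.85, 0.62],[0.7, -0.49, 0.67],[-0.62, 0.21, 0.42]]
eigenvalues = [-0.0, 0.64, 1.3]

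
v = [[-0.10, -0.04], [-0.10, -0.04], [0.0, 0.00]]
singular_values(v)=[0.15, 0.0]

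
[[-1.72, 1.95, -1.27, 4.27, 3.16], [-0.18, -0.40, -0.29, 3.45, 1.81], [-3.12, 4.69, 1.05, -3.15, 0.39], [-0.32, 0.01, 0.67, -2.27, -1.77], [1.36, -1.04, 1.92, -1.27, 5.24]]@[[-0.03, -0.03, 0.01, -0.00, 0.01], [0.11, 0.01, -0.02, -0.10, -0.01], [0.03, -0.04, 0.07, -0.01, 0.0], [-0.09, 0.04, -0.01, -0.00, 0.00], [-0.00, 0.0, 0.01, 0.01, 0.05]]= [[-0.16, 0.29, -0.16, -0.15, 0.12], [-0.36, 0.15, -0.03, 0.06, 0.09], [0.92, -0.03, -0.02, -0.48, -0.06], [0.24, -0.11, 0.05, -0.03, -0.09], [0.02, -0.18, 0.23, 0.14, 0.29]]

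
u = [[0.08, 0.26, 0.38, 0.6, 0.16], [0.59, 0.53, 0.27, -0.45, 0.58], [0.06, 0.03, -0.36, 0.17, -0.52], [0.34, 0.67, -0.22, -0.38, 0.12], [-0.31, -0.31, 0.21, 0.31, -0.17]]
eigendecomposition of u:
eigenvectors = [[(0.66+0j),(-0.38+0.16j),(-0.38-0.16j),-0.59+0.00j,(-0.59-0j)],  [0.53+0.00j,(0.57+0j),(0.57-0j),(0.41+0.03j),(0.41-0.03j)],  [0.21+0.00j,(-0.31-0.23j),(-0.31+0.23j),0.19+0.41j,(0.19-0.41j)],  [(0.45+0j),(0.17-0.46j),(0.17+0.46j),(-0.11-0.34j),(-0.11+0.34j)],  [-0.20+0.00j,(-0.28+0.22j),(-0.28-0.22j),-0.04-0.38j,(-0.04+0.38j)]]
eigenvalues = [(0.77+0j), (-0.43+0.65j), (-0.43-0.65j), (-0.11+0.17j), (-0.11-0.17j)]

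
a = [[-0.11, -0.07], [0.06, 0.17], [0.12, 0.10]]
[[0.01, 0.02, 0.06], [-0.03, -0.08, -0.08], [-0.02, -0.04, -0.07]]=a@ [[0.03, 0.11, -0.28], [-0.20, -0.50, -0.36]]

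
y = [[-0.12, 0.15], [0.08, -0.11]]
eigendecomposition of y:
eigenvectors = [[-0.82, -0.79], [0.57, -0.61]]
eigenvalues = [-0.22, -0.01]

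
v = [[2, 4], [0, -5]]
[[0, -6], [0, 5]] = v @ [[0, -1], [0, -1]]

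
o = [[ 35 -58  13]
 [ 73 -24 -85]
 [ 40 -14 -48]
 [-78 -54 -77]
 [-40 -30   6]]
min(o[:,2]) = -85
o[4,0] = -40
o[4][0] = -40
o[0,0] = 35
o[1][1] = -24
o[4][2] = 6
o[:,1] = [-58, -24, -14, -54, -30]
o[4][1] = -30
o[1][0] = 73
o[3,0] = -78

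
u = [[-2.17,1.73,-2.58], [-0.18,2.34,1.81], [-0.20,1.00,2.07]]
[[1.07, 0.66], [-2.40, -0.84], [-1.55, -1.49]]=u @[[-0.53, 0.89], [-0.72, 0.32], [-0.45, -0.79]]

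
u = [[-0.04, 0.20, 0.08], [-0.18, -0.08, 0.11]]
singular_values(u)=[0.23, 0.22]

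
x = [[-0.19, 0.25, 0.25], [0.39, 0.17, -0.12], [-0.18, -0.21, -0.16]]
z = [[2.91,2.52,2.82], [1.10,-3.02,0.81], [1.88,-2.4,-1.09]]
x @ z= [[0.19, -1.83, -0.61], [1.10, 0.76, 1.37], [-1.06, 0.56, -0.50]]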